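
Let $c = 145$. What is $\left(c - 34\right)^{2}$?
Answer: $12321$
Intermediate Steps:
$\left(c - 34\right)^{2} = \left(145 - 34\right)^{2} = 111^{2} = 12321$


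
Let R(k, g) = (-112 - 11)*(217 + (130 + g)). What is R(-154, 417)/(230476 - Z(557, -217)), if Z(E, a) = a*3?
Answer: -93972/231127 ≈ -0.40658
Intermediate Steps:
Z(E, a) = 3*a
R(k, g) = -42681 - 123*g (R(k, g) = -123*(347 + g) = -42681 - 123*g)
R(-154, 417)/(230476 - Z(557, -217)) = (-42681 - 123*417)/(230476 - 3*(-217)) = (-42681 - 51291)/(230476 - 1*(-651)) = -93972/(230476 + 651) = -93972/231127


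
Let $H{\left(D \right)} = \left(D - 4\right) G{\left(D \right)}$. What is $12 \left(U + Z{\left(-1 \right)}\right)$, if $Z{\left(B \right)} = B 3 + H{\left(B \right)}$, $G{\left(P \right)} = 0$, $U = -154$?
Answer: $-1884$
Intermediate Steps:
$H{\left(D \right)} = 0$ ($H{\left(D \right)} = \left(D - 4\right) 0 = \left(-4 + D\right) 0 = 0$)
$Z{\left(B \right)} = 3 B$ ($Z{\left(B \right)} = B 3 + 0 = 3 B + 0 = 3 B$)
$12 \left(U + Z{\left(-1 \right)}\right) = 12 \left(-154 + 3 \left(-1\right)\right) = 12 \left(-154 - 3\right) = 12 \left(-157\right) = -1884$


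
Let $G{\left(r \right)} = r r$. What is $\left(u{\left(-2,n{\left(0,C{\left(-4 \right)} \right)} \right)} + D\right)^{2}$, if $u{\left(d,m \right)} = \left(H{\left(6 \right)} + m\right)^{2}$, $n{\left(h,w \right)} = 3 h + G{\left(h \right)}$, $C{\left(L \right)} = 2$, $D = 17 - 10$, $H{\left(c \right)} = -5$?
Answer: $1024$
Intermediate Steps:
$G{\left(r \right)} = r^{2}$
$D = 7$
$n{\left(h,w \right)} = h^{2} + 3 h$ ($n{\left(h,w \right)} = 3 h + h^{2} = h^{2} + 3 h$)
$u{\left(d,m \right)} = \left(-5 + m\right)^{2}$
$\left(u{\left(-2,n{\left(0,C{\left(-4 \right)} \right)} \right)} + D\right)^{2} = \left(\left(-5 + 0 \left(3 + 0\right)\right)^{2} + 7\right)^{2} = \left(\left(-5 + 0 \cdot 3\right)^{2} + 7\right)^{2} = \left(\left(-5 + 0\right)^{2} + 7\right)^{2} = \left(\left(-5\right)^{2} + 7\right)^{2} = \left(25 + 7\right)^{2} = 32^{2} = 1024$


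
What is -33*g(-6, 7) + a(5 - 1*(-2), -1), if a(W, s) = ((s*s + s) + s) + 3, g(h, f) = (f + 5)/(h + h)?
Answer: 35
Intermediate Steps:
g(h, f) = (5 + f)/(2*h) (g(h, f) = (5 + f)/((2*h)) = (5 + f)*(1/(2*h)) = (5 + f)/(2*h))
a(W, s) = 3 + s² + 2*s (a(W, s) = ((s² + s) + s) + 3 = ((s + s²) + s) + 3 = (s² + 2*s) + 3 = 3 + s² + 2*s)
-33*g(-6, 7) + a(5 - 1*(-2), -1) = -33*(5 + 7)/(2*(-6)) + (3 + (-1)² + 2*(-1)) = -33*(-1)*12/(2*6) + (3 + 1 - 2) = -33*(-1) + 2 = 33 + 2 = 35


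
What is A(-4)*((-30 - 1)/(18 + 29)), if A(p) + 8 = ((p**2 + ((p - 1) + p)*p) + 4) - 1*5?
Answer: -1333/47 ≈ -28.362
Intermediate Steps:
A(p) = -9 + p**2 + p*(-1 + 2*p) (A(p) = -8 + (((p**2 + ((p - 1) + p)*p) + 4) - 1*5) = -8 + (((p**2 + ((-1 + p) + p)*p) + 4) - 5) = -8 + (((p**2 + (-1 + 2*p)*p) + 4) - 5) = -8 + (((p**2 + p*(-1 + 2*p)) + 4) - 5) = -8 + ((4 + p**2 + p*(-1 + 2*p)) - 5) = -8 + (-1 + p**2 + p*(-1 + 2*p)) = -9 + p**2 + p*(-1 + 2*p))
A(-4)*((-30 - 1)/(18 + 29)) = (-9 - 1*(-4) + 3*(-4)**2)*((-30 - 1)/(18 + 29)) = (-9 + 4 + 3*16)*(-31/47) = (-9 + 4 + 48)*(-31*1/47) = 43*(-31/47) = -1333/47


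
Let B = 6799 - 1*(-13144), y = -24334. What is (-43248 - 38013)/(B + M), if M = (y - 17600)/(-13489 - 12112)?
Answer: -2080362861/510602677 ≈ -4.0743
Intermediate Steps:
M = 41934/25601 (M = (-24334 - 17600)/(-13489 - 12112) = -41934/(-25601) = -41934*(-1/25601) = 41934/25601 ≈ 1.6380)
B = 19943 (B = 6799 + 13144 = 19943)
(-43248 - 38013)/(B + M) = (-43248 - 38013)/(19943 + 41934/25601) = -81261/510602677/25601 = -81261*25601/510602677 = -2080362861/510602677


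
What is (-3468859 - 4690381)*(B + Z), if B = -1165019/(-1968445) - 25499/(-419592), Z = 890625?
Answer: -150049792952328289342243/20648594361 ≈ -7.2668e+12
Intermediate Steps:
B = 539026031303/825943774440 (B = -1165019*(-1/1968445) - 25499*(-1/419592) = 1165019/1968445 + 25499/419592 = 539026031303/825943774440 ≈ 0.65262)
(-3468859 - 4690381)*(B + Z) = (-3468859 - 4690381)*(539026031303/825943774440 + 890625) = -8159240*735606713136656303/825943774440 = -150049792952328289342243/20648594361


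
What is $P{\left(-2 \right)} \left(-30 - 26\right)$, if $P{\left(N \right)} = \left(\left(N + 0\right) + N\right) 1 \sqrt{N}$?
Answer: $224 i \sqrt{2} \approx 316.78 i$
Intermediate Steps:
$P{\left(N \right)} = 2 N^{\frac{3}{2}}$ ($P{\left(N \right)} = \left(N + N\right) \sqrt{N} = 2 N \sqrt{N} = 2 N^{\frac{3}{2}}$)
$P{\left(-2 \right)} \left(-30 - 26\right) = 2 \left(-2\right)^{\frac{3}{2}} \left(-30 - 26\right) = 2 \left(- 2 i \sqrt{2}\right) \left(-56\right) = - 4 i \sqrt{2} \left(-56\right) = 224 i \sqrt{2}$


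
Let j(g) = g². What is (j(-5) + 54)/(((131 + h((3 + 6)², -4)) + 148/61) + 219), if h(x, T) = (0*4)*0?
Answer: 4819/21498 ≈ 0.22416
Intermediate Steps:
h(x, T) = 0 (h(x, T) = 0*0 = 0)
(j(-5) + 54)/(((131 + h((3 + 6)², -4)) + 148/61) + 219) = ((-5)² + 54)/(((131 + 0) + 148/61) + 219) = (25 + 54)/((131 + 148*(1/61)) + 219) = 79/((131 + 148/61) + 219) = 79/(8139/61 + 219) = 79/(21498/61) = 79*(61/21498) = 4819/21498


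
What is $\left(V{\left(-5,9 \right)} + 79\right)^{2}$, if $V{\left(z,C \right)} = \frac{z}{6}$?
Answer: $\frac{219961}{36} \approx 6110.0$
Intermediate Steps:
$V{\left(z,C \right)} = \frac{z}{6}$ ($V{\left(z,C \right)} = z \frac{1}{6} = \frac{z}{6}$)
$\left(V{\left(-5,9 \right)} + 79\right)^{2} = \left(\frac{1}{6} \left(-5\right) + 79\right)^{2} = \left(- \frac{5}{6} + 79\right)^{2} = \left(\frac{469}{6}\right)^{2} = \frac{219961}{36}$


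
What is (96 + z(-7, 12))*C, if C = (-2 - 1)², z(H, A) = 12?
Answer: 972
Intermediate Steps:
C = 9 (C = (-3)² = 9)
(96 + z(-7, 12))*C = (96 + 12)*9 = 108*9 = 972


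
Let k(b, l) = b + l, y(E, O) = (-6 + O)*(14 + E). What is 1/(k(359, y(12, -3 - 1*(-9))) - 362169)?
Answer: -1/361810 ≈ -2.7639e-6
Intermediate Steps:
1/(k(359, y(12, -3 - 1*(-9))) - 362169) = 1/((359 + (-84 - 6*12 + 14*(-3 - 1*(-9)) + 12*(-3 - 1*(-9)))) - 362169) = 1/((359 + (-84 - 72 + 14*(-3 + 9) + 12*(-3 + 9))) - 362169) = 1/((359 + (-84 - 72 + 14*6 + 12*6)) - 362169) = 1/((359 + (-84 - 72 + 84 + 72)) - 362169) = 1/((359 + 0) - 362169) = 1/(359 - 362169) = 1/(-361810) = -1/361810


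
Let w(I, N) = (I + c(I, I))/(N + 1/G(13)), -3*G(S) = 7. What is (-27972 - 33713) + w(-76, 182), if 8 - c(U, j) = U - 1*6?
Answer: -78401537/1271 ≈ -61685.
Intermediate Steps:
G(S) = -7/3 (G(S) = -1/3*7 = -7/3)
c(U, j) = 14 - U (c(U, j) = 8 - (U - 1*6) = 8 - (U - 6) = 8 - (-6 + U) = 8 + (6 - U) = 14 - U)
w(I, N) = 14/(-3/7 + N) (w(I, N) = (I + (14 - I))/(N + 1/(-7/3)) = 14/(N - 3/7) = 14/(-3/7 + N))
(-27972 - 33713) + w(-76, 182) = (-27972 - 33713) + 98/(-3 + 7*182) = -61685 + 98/(-3 + 1274) = -61685 + 98/1271 = -78401537/1271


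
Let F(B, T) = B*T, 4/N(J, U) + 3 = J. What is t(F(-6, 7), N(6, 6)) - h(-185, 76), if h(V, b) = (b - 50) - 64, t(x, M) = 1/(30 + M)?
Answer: 3575/94 ≈ 38.032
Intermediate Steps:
N(J, U) = 4/(-3 + J)
h(V, b) = -114 + b (h(V, b) = (-50 + b) - 64 = -114 + b)
t(F(-6, 7), N(6, 6)) - h(-185, 76) = 1/(30 + 4/(-3 + 6)) - (-114 + 76) = 1/(30 + 4/3) - 1*(-38) = 1/(30 + 4*(⅓)) + 38 = 1/(30 + 4/3) + 38 = 1/(94/3) + 38 = 3/94 + 38 = 3575/94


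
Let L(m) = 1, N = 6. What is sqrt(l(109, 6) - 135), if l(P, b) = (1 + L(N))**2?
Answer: I*sqrt(131) ≈ 11.446*I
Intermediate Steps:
l(P, b) = 4 (l(P, b) = (1 + 1)**2 = 2**2 = 4)
sqrt(l(109, 6) - 135) = sqrt(4 - 135) = sqrt(-131) = I*sqrt(131)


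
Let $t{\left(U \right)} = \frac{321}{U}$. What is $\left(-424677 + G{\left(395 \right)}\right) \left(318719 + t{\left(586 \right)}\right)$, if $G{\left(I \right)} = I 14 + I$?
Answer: $- \frac{39105083285280}{293} \approx -1.3346 \cdot 10^{11}$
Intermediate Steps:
$G{\left(I \right)} = 15 I$ ($G{\left(I \right)} = 14 I + I = 15 I$)
$\left(-424677 + G{\left(395 \right)}\right) \left(318719 + t{\left(586 \right)}\right) = \left(-424677 + 15 \cdot 395\right) \left(318719 + \frac{321}{586}\right) = \left(-424677 + 5925\right) \left(318719 + 321 \cdot \frac{1}{586}\right) = - 418752 \left(318719 + \frac{321}{586}\right) = \left(-418752\right) \frac{186769655}{586} = - \frac{39105083285280}{293}$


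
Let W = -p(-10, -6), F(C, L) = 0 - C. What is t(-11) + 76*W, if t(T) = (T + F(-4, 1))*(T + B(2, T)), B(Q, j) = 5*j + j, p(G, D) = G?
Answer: 1299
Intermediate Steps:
B(Q, j) = 6*j
F(C, L) = -C
t(T) = 7*T*(4 + T) (t(T) = (T - 1*(-4))*(T + 6*T) = (T + 4)*(7*T) = (4 + T)*(7*T) = 7*T*(4 + T))
W = 10 (W = -1*(-10) = 10)
t(-11) + 76*W = 7*(-11)*(4 - 11) + 76*10 = 7*(-11)*(-7) + 760 = 539 + 760 = 1299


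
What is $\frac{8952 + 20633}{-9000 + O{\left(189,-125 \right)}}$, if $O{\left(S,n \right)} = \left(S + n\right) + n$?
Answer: $- \frac{29585}{9061} \approx -3.2651$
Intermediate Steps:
$O{\left(S,n \right)} = S + 2 n$
$\frac{8952 + 20633}{-9000 + O{\left(189,-125 \right)}} = \frac{8952 + 20633}{-9000 + \left(189 + 2 \left(-125\right)\right)} = \frac{29585}{-9000 + \left(189 - 250\right)} = \frac{29585}{-9000 - 61} = \frac{29585}{-9061} = 29585 \left(- \frac{1}{9061}\right) = - \frac{29585}{9061}$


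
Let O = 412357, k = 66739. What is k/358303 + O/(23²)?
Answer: 147784055102/189542287 ≈ 779.69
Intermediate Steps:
k/358303 + O/(23²) = 66739/358303 + 412357/(23²) = 66739*(1/358303) + 412357/529 = 66739/358303 + 412357*(1/529) = 66739/358303 + 412357/529 = 147784055102/189542287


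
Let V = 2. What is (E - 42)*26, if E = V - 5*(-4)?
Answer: -520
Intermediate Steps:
E = 22 (E = 2 - 5*(-4) = 2 + 20 = 22)
(E - 42)*26 = (22 - 42)*26 = -20*26 = -520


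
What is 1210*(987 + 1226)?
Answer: 2677730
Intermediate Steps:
1210*(987 + 1226) = 1210*2213 = 2677730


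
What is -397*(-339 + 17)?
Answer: 127834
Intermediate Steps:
-397*(-339 + 17) = -397*(-322) = 127834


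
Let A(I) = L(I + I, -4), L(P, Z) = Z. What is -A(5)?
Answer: 4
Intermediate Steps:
A(I) = -4
-A(5) = -1*(-4) = 4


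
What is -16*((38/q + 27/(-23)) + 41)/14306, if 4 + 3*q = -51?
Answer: -382064/9048545 ≈ -0.042224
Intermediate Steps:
q = -55/3 (q = -4/3 + (1/3)*(-51) = -4/3 - 17 = -55/3 ≈ -18.333)
-16*((38/q + 27/(-23)) + 41)/14306 = -16*((38/(-55/3) + 27/(-23)) + 41)/14306 = -16*((38*(-3/55) + 27*(-1/23)) + 41)*(1/14306) = -16*((-114/55 - 27/23) + 41)*(1/14306) = -16*(-4107/1265 + 41)*(1/14306) = -16*47758/1265*(1/14306) = -764128/1265*1/14306 = -382064/9048545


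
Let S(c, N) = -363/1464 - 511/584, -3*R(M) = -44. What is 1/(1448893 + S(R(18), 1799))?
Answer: 122/176764809 ≈ 6.9018e-7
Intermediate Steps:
R(M) = 44/3 (R(M) = -1/3*(-44) = 44/3)
S(c, N) = -137/122 (S(c, N) = -363*1/1464 - 511*1/584 = -121/488 - 7/8 = -137/122)
1/(1448893 + S(R(18), 1799)) = 1/(1448893 - 137/122) = 1/(176764809/122) = 122/176764809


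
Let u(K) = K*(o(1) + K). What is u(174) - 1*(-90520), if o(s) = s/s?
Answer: 120970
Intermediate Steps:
o(s) = 1
u(K) = K*(1 + K)
u(174) - 1*(-90520) = 174*(1 + 174) - 1*(-90520) = 174*175 + 90520 = 30450 + 90520 = 120970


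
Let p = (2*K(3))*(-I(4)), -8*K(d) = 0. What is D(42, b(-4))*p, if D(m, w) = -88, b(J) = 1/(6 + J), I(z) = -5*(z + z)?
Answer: 0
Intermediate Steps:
K(d) = 0 (K(d) = -⅛*0 = 0)
I(z) = -10*z
p = 0 (p = (2*0)*(-(-10)*4) = 0*(-1*(-40)) = 0*40 = 0)
D(42, b(-4))*p = -88*0 = 0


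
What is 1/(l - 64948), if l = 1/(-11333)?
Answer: -11333/736055685 ≈ -1.5397e-5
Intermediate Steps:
l = -1/11333 ≈ -8.8238e-5
1/(l - 64948) = 1/(-1/11333 - 64948) = 1/(-736055685/11333) = -11333/736055685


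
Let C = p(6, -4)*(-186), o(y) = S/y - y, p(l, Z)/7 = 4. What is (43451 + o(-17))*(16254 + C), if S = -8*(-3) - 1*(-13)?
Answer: 8162099274/17 ≈ 4.8012e+8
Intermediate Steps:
S = 37 (S = 24 + 13 = 37)
p(l, Z) = 28 (p(l, Z) = 7*4 = 28)
o(y) = -y + 37/y (o(y) = 37/y - y = -y + 37/y)
C = -5208 (C = 28*(-186) = -5208)
(43451 + o(-17))*(16254 + C) = (43451 + (-1*(-17) + 37/(-17)))*(16254 - 5208) = (43451 + (17 + 37*(-1/17)))*11046 = (43451 + (17 - 37/17))*11046 = (43451 + 252/17)*11046 = (738919/17)*11046 = 8162099274/17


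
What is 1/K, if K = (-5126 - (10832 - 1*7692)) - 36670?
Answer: -1/44936 ≈ -2.2254e-5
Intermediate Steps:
K = -44936 (K = (-5126 - (10832 - 7692)) - 36670 = (-5126 - 1*3140) - 36670 = (-5126 - 3140) - 36670 = -8266 - 36670 = -44936)
1/K = 1/(-44936) = -1/44936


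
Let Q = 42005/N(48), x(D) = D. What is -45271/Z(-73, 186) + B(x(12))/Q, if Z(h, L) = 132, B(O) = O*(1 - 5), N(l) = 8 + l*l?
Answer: -1916257187/5544660 ≈ -345.60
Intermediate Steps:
N(l) = 8 + l**2
B(O) = -4*O (B(O) = O*(-4) = -4*O)
Q = 42005/2312 (Q = 42005/(8 + 48**2) = 42005/(8 + 2304) = 42005/2312 ≈ 18.168)
-45271/Z(-73, 186) + B(x(12))/Q = -45271/132 + (-4*12)/(42005/2312) = -45271*1/132 - 48*2312/42005 = -45271/132 - 110976/42005 = -1916257187/5544660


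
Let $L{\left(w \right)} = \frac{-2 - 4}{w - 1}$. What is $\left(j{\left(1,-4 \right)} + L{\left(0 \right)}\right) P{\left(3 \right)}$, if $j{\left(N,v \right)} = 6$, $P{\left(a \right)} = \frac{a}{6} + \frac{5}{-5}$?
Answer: $-6$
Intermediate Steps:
$L{\left(w \right)} = - \frac{6}{-1 + w}$
$P{\left(a \right)} = -1 + \frac{a}{6}$ ($P{\left(a \right)} = a \frac{1}{6} + 5 \left(- \frac{1}{5}\right) = \frac{a}{6} - 1 = -1 + \frac{a}{6}$)
$\left(j{\left(1,-4 \right)} + L{\left(0 \right)}\right) P{\left(3 \right)} = \left(6 - \frac{6}{-1 + 0}\right) \left(-1 + \frac{1}{6} \cdot 3\right) = \left(6 - \frac{6}{-1}\right) \left(-1 + \frac{1}{2}\right) = \left(6 - -6\right) \left(- \frac{1}{2}\right) = \left(6 + 6\right) \left(- \frac{1}{2}\right) = 12 \left(- \frac{1}{2}\right) = -6$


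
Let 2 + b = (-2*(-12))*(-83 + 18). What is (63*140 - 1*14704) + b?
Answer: -7446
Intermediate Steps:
b = -1562 (b = -2 + (-2*(-12))*(-83 + 18) = -2 + 24*(-65) = -2 - 1560 = -1562)
(63*140 - 1*14704) + b = (63*140 - 1*14704) - 1562 = (8820 - 14704) - 1562 = -5884 - 1562 = -7446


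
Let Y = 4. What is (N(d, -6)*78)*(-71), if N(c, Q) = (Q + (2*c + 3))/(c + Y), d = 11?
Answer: -35074/5 ≈ -7014.8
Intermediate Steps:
N(c, Q) = (3 + Q + 2*c)/(4 + c) (N(c, Q) = (Q + (2*c + 3))/(c + 4) = (Q + (3 + 2*c))/(4 + c) = (3 + Q + 2*c)/(4 + c))
(N(d, -6)*78)*(-71) = (((3 - 6 + 2*11)/(4 + 11))*78)*(-71) = (((3 - 6 + 22)/15)*78)*(-71) = (((1/15)*19)*78)*(-71) = ((19/15)*78)*(-71) = (494/5)*(-71) = -35074/5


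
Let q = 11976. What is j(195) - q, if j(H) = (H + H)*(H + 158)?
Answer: 125694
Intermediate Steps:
j(H) = 2*H*(158 + H) (j(H) = (2*H)*(158 + H) = 2*H*(158 + H))
j(195) - q = 2*195*(158 + 195) - 1*11976 = 2*195*353 - 11976 = 137670 - 11976 = 125694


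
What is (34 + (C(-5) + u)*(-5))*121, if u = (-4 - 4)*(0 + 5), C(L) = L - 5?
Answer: 34364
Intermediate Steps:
C(L) = -5 + L
u = -40 (u = -8*5 = -40)
(34 + (C(-5) + u)*(-5))*121 = (34 + ((-5 - 5) - 40)*(-5))*121 = (34 + (-10 - 40)*(-5))*121 = (34 - 50*(-5))*121 = (34 + 250)*121 = 284*121 = 34364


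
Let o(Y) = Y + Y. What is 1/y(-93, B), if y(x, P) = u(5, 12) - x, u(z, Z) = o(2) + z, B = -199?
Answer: 1/102 ≈ 0.0098039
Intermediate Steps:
o(Y) = 2*Y
u(z, Z) = 4 + z (u(z, Z) = 2*2 + z = 4 + z)
y(x, P) = 9 - x (y(x, P) = (4 + 5) - x = 9 - x)
1/y(-93, B) = 1/(9 - 1*(-93)) = 1/(9 + 93) = 1/102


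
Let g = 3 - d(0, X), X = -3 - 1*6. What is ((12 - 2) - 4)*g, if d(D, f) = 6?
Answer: -18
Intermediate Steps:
X = -9 (X = -3 - 6 = -9)
g = -3 (g = 3 - 1*6 = 3 - 6 = -3)
((12 - 2) - 4)*g = ((12 - 2) - 4)*(-3) = (10 - 4)*(-3) = 6*(-3) = -18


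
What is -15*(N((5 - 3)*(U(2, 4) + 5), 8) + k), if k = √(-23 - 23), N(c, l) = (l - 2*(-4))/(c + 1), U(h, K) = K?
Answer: -240/19 - 15*I*√46 ≈ -12.632 - 101.73*I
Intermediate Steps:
N(c, l) = (8 + l)/(1 + c) (N(c, l) = (l + 8)/(1 + c) = (8 + l)/(1 + c))
k = I*√46 (k = √(-46) = I*√46 ≈ 6.7823*I)
-15*(N((5 - 3)*(U(2, 4) + 5), 8) + k) = -15*((8 + 8)/(1 + (5 - 3)*(4 + 5)) + I*√46) = -15*(16/(1 + 2*9) + I*√46) = -15*(16/(1 + 18) + I*√46) = -15*(16/19 + I*√46) = -240/19 - 15*I*√46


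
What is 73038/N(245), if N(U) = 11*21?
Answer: 3478/11 ≈ 316.18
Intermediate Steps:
N(U) = 231
73038/N(245) = 73038/231 = 73038*(1/231) = 3478/11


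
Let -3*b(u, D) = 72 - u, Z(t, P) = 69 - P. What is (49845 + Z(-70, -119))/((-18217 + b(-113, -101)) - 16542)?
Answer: -150099/104462 ≈ -1.4369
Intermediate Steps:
b(u, D) = -24 + u/3 (b(u, D) = -(72 - u)/3 = -24 + u/3)
(49845 + Z(-70, -119))/((-18217 + b(-113, -101)) - 16542) = (49845 + (69 - 1*(-119)))/((-18217 + (-24 + (⅓)*(-113))) - 16542) = (49845 + (69 + 119))/((-18217 + (-24 - 113/3)) - 16542) = (49845 + 188)/((-18217 - 185/3) - 16542) = 50033/(-54836/3 - 16542) = 50033/(-104462/3) = 50033*(-3/104462) = -150099/104462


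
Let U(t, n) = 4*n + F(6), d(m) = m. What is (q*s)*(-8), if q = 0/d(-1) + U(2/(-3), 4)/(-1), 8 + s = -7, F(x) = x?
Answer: -2640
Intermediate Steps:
s = -15 (s = -8 - 7 = -15)
U(t, n) = 6 + 4*n (U(t, n) = 4*n + 6 = 6 + 4*n)
q = -22 (q = 0/(-1) + (6 + 4*4)/(-1) = 0*(-1) + (6 + 16)*(-1) = 0 + 22*(-1) = 0 - 22 = -22)
(q*s)*(-8) = -22*(-15)*(-8) = 330*(-8) = -2640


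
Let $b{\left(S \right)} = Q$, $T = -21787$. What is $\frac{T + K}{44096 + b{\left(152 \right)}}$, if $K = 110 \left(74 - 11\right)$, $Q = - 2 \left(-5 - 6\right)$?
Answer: $- \frac{14857}{44118} \approx -0.33676$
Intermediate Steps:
$Q = 22$ ($Q = \left(-2\right) \left(-11\right) = 22$)
$b{\left(S \right)} = 22$
$K = 6930$ ($K = 110 \cdot 63 = 6930$)
$\frac{T + K}{44096 + b{\left(152 \right)}} = \frac{-21787 + 6930}{44096 + 22} = - \frac{14857}{44118}$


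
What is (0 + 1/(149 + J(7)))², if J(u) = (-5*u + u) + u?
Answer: 1/16384 ≈ 6.1035e-5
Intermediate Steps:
J(u) = -3*u (J(u) = -4*u + u = -3*u)
(0 + 1/(149 + J(7)))² = (0 + 1/(149 - 3*7))² = (0 + 1/(149 - 21))² = (0 + 1/128)² = (1/128)² = 1/16384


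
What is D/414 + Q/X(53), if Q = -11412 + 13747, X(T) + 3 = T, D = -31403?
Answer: -30173/1035 ≈ -29.153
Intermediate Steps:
X(T) = -3 + T
Q = 2335
D/414 + Q/X(53) = -31403/414 + 2335/(-3 + 53) = -31403*1/414 + 2335/50 = -31403/414 + 2335*(1/50) = -31403/414 + 467/10 = -30173/1035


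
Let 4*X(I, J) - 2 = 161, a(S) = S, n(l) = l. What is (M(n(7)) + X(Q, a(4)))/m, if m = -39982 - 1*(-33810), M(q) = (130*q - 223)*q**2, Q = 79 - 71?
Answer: -134815/24688 ≈ -5.4607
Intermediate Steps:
Q = 8
M(q) = q**2*(-223 + 130*q) (M(q) = (-223 + 130*q)*q**2 = q**2*(-223 + 130*q))
X(I, J) = 163/4 (X(I, J) = 1/2 + (1/4)*161 = 1/2 + 161/4 = 163/4)
m = -6172 (m = -39982 + 33810 = -6172)
(M(n(7)) + X(Q, a(4)))/m = (7**2*(-223 + 130*7) + 163/4)/(-6172) = (49*(-223 + 910) + 163/4)*(-1/6172) = (49*687 + 163/4)*(-1/6172) = (33663 + 163/4)*(-1/6172) = (134815/4)*(-1/6172) = -134815/24688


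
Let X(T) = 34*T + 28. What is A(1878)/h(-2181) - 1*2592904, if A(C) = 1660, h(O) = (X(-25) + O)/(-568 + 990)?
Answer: -7787191232/3003 ≈ -2.5931e+6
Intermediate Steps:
X(T) = 28 + 34*T
h(O) = -411/211 + O/422 (h(O) = ((28 + 34*(-25)) + O)/(-568 + 990) = ((28 - 850) + O)/422 = (-822 + O)*(1/422) = -411/211 + O/422)
A(1878)/h(-2181) - 1*2592904 = 1660/(-411/211 + (1/422)*(-2181)) - 1*2592904 = 1660/(-411/211 - 2181/422) - 2592904 = 1660/(-3003/422) - 2592904 = 1660*(-422/3003) - 2592904 = -700520/3003 - 2592904 = -7787191232/3003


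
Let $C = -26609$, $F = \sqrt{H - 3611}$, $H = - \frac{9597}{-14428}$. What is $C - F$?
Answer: $-26609 - \frac{i \sqrt{187888308977}}{7214} \approx -26609.0 - 60.086 i$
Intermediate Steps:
$H = \frac{9597}{14428}$ ($H = \left(-9597\right) \left(- \frac{1}{14428}\right) = \frac{9597}{14428} \approx 0.66516$)
$F = \frac{i \sqrt{187888308977}}{7214}$ ($F = \sqrt{\frac{9597}{14428} - 3611} = \sqrt{- \frac{52089911}{14428}} = \frac{i \sqrt{187888308977}}{7214} \approx 60.086 i$)
$C - F = -26609 - \frac{i \sqrt{187888308977}}{7214}$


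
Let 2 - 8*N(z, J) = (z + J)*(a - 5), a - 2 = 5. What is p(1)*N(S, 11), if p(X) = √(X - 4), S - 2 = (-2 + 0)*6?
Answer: 0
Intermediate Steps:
a = 7 (a = 2 + 5 = 7)
S = -10 (S = 2 + (-2 + 0)*6 = 2 - 2*6 = 2 - 12 = -10)
N(z, J) = ¼ - J/4 - z/4 (N(z, J) = ¼ - (z + J)*(7 - 5)/8 = ¼ - (J + z)*2/8 = ¼ - (2*J + 2*z)/8 = ¼ + (-J/4 - z/4) = ¼ - J/4 - z/4)
p(X) = √(-4 + X)
p(1)*N(S, 11) = √(-4 + 1)*(¼ - ¼*11 - ¼*(-10)) = √(-3)*(¼ - 11/4 + 5/2) = (I*√3)*0 = 0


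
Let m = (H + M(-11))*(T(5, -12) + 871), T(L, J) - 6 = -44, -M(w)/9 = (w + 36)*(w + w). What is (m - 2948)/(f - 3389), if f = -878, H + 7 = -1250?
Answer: -3073321/4267 ≈ -720.25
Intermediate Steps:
H = -1257 (H = -7 - 1250 = -1257)
M(w) = -18*w*(36 + w) (M(w) = -9*(w + 36)*(w + w) = -9*(36 + w)*2*w = -18*w*(36 + w))
T(L, J) = -38 (T(L, J) = 6 - 44 = -38)
m = 3076269 (m = (-1257 - 18*(-11)*(36 - 11))*(-38 + 871) = (-1257 - 18*(-11)*25)*833 = (-1257 + 4950)*833 = 3693*833 = 3076269)
(m - 2948)/(f - 3389) = (3076269 - 2948)/(-878 - 3389) = 3073321/(-4267) = 3073321*(-1/4267) = -3073321/4267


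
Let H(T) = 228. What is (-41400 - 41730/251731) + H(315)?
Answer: -10364310462/251731 ≈ -41172.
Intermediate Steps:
(-41400 - 41730/251731) + H(315) = (-41400 - 41730/251731) + 228 = -10421705130/251731 + 228 = -10364310462/251731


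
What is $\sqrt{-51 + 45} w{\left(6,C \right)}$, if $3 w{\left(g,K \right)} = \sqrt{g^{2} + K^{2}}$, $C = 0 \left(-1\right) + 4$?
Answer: $\frac{2 i \sqrt{78}}{3} \approx 5.8878 i$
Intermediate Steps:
$C = 4$ ($C = 0 + 4 = 4$)
$w{\left(g,K \right)} = \frac{\sqrt{K^{2} + g^{2}}}{3}$ ($w{\left(g,K \right)} = \frac{\sqrt{g^{2} + K^{2}}}{3} = \frac{\sqrt{K^{2} + g^{2}}}{3}$)
$\sqrt{-51 + 45} w{\left(6,C \right)} = \sqrt{-51 + 45} \frac{\sqrt{4^{2} + 6^{2}}}{3} = \sqrt{-6} \frac{\sqrt{16 + 36}}{3} = i \sqrt{6} \frac{\sqrt{52}}{3} = i \sqrt{6} \frac{2 \sqrt{13}}{3} = \frac{2 i \sqrt{78}}{3}$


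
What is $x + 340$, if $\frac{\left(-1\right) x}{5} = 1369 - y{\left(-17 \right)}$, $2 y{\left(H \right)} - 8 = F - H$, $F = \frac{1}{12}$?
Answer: $- \frac{154615}{24} \approx -6442.3$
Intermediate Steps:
$F = \frac{1}{12} \approx 0.083333$
$y{\left(H \right)} = \frac{97}{24} - \frac{H}{2}$ ($y{\left(H \right)} = 4 + \frac{\frac{1}{12} - H}{2} = 4 - \left(- \frac{1}{24} + \frac{H}{2}\right) = \frac{97}{24} - \frac{H}{2}$)
$x = - \frac{162775}{24}$ ($x = - 5 \left(1369 - \left(\frac{97}{24} - - \frac{17}{2}\right)\right) = - 5 \left(1369 - \left(\frac{97}{24} + \frac{17}{2}\right)\right) = - 5 \left(1369 - \frac{301}{24}\right) = \left(-5\right) \frac{32555}{24} = - \frac{162775}{24} \approx -6782.3$)
$x + 340 = - \frac{162775}{24} + 340 = - \frac{154615}{24}$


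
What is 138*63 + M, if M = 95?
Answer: 8789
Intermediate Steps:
138*63 + M = 138*63 + 95 = 8694 + 95 = 8789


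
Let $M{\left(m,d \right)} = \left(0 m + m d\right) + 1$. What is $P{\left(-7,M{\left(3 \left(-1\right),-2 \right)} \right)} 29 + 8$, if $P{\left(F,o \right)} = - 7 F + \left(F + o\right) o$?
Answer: $1429$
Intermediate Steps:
$M{\left(m,d \right)} = 1 + d m$ ($M{\left(m,d \right)} = \left(0 + d m\right) + 1 = d m + 1 = 1 + d m$)
$P{\left(F,o \right)} = - 7 F + o \left(F + o\right)$
$P{\left(-7,M{\left(3 \left(-1\right),-2 \right)} \right)} 29 + 8 = \left(\left(1 - 2 \cdot 3 \left(-1\right)\right)^{2} - -49 - 7 \left(1 - 2 \cdot 3 \left(-1\right)\right)\right) 29 + 8 = \left(\left(1 - -6\right)^{2} + 49 - 7 \left(1 - -6\right)\right) 29 + 8 = \left(\left(1 + 6\right)^{2} + 49 - 7 \left(1 + 6\right)\right) 29 + 8 = \left(7^{2} + 49 - 49\right) 29 + 8 = \left(49 + 49 - 49\right) 29 + 8 = 49 \cdot 29 + 8 = 1421 + 8 = 1429$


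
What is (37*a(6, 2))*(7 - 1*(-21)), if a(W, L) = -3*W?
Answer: -18648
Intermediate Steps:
(37*a(6, 2))*(7 - 1*(-21)) = (37*(-3*6))*(7 - 1*(-21)) = (37*(-18))*(7 + 21) = -666*28 = -18648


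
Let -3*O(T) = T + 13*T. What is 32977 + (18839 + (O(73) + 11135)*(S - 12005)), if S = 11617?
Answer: -12409156/3 ≈ -4.1364e+6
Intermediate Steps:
O(T) = -14*T/3 (O(T) = -(T + 13*T)/3 = -14*T/3)
32977 + (18839 + (O(73) + 11135)*(S - 12005)) = 32977 + (18839 + (-14/3*73 + 11135)*(11617 - 12005)) = 32977 + (18839 + (-1022/3 + 11135)*(-388)) = 32977 + (18839 + (32383/3)*(-388)) = 32977 + (18839 - 12564604/3) = 32977 - 12508087/3 = -12409156/3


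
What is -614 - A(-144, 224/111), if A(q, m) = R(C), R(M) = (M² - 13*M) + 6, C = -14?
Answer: -998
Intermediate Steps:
R(M) = 6 + M² - 13*M
A(q, m) = 384 (A(q, m) = 6 + (-14)² - 13*(-14) = 6 + 196 + 182 = 384)
-614 - A(-144, 224/111) = -614 - 1*384 = -614 - 384 = -998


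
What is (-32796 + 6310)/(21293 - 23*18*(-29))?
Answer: -26486/33299 ≈ -0.79540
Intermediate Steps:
(-32796 + 6310)/(21293 - 23*18*(-29)) = -26486/(21293 - 414*(-29)) = -26486/(21293 + 12006) = -26486/33299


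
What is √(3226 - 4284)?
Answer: 23*I*√2 ≈ 32.527*I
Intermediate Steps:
√(3226 - 4284) = √(-1058) = 23*I*√2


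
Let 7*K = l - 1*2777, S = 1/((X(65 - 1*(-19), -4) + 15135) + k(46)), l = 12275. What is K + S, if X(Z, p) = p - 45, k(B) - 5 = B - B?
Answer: 143334325/105637 ≈ 1356.9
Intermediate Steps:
k(B) = 5 (k(B) = 5 + (B - B) = 5 + 0 = 5)
X(Z, p) = -45 + p
S = 1/15091 (S = 1/(((-45 - 4) + 15135) + 5) = 1/((-49 + 15135) + 5) = 1/(15086 + 5) = 1/15091 ≈ 6.6265e-5)
K = 9498/7 (K = (12275 - 1*2777)/7 = (12275 - 2777)/7 = (1/7)*9498 = 9498/7 ≈ 1356.9)
K + S = 9498/7 + 1/15091 = 143334325/105637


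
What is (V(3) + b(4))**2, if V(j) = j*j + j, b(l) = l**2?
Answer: 784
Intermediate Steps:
V(j) = j + j**2 (V(j) = j**2 + j = j + j**2)
(V(3) + b(4))**2 = (3*(1 + 3) + 4**2)**2 = (3*4 + 16)**2 = (12 + 16)**2 = 28**2 = 784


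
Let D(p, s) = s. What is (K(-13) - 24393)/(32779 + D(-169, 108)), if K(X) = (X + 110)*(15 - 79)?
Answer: -30601/32887 ≈ -0.93049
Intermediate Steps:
K(X) = -7040 - 64*X (K(X) = (110 + X)*(-64) = -7040 - 64*X)
(K(-13) - 24393)/(32779 + D(-169, 108)) = ((-7040 - 64*(-13)) - 24393)/(32779 + 108) = ((-7040 + 832) - 24393)/32887 = (-6208 - 24393)*(1/32887) = -30601*1/32887 = -30601/32887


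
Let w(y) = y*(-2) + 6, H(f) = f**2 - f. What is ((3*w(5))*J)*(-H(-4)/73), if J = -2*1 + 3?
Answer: 240/73 ≈ 3.2877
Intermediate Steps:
J = 1 (J = -2 + 3 = 1)
w(y) = 6 - 2*y (w(y) = -2*y + 6 = 6 - 2*y)
((3*w(5))*J)*(-H(-4)/73) = ((3*(6 - 2*5))*1)*(-(-4*(-1 - 4))/73) = ((3*(6 - 10))*1)*(-(-4*(-5))/73) = ((3*(-4))*1)*(-20/73) = (-12*1)*(-1*20/73) = -12*(-20/73) = 240/73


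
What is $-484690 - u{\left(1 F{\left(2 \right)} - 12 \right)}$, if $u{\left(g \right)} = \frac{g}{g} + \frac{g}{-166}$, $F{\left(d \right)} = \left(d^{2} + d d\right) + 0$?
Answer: $- \frac{40229355}{83} \approx -4.8469 \cdot 10^{5}$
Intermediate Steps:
$F{\left(d \right)} = 2 d^{2}$ ($F{\left(d \right)} = \left(d^{2} + d^{2}\right) + 0 = 2 d^{2} + 0 = 2 d^{2}$)
$u{\left(g \right)} = 1 - \frac{g}{166}$ ($u{\left(g \right)} = 1 + g \left(- \frac{1}{166}\right) = 1 - \frac{g}{166}$)
$-484690 - u{\left(1 F{\left(2 \right)} - 12 \right)} = -484690 - \left(1 - \frac{1 \cdot 2 \cdot 2^{2} - 12}{166}\right) = -484690 - \left(1 - \frac{1 \cdot 2 \cdot 4 - 12}{166}\right) = -484690 - \left(1 - \frac{1 \cdot 8 - 12}{166}\right) = -484690 - \left(1 - \frac{8 - 12}{166}\right) = -484690 - \left(1 - - \frac{2}{83}\right) = -484690 - \left(1 + \frac{2}{83}\right) = -484690 - \frac{85}{83} = - \frac{40229355}{83}$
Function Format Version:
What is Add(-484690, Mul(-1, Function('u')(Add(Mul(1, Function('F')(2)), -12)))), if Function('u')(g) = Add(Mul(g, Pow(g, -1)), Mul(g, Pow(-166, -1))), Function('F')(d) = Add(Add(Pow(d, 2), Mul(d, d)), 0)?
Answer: Rational(-40229355, 83) ≈ -4.8469e+5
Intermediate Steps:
Function('F')(d) = Mul(2, Pow(d, 2)) (Function('F')(d) = Add(Add(Pow(d, 2), Pow(d, 2)), 0) = Add(Mul(2, Pow(d, 2)), 0) = Mul(2, Pow(d, 2)))
Function('u')(g) = Add(1, Mul(Rational(-1, 166), g)) (Function('u')(g) = Add(1, Mul(g, Rational(-1, 166))) = Add(1, Mul(Rational(-1, 166), g)))
Add(-484690, Mul(-1, Function('u')(Add(Mul(1, Function('F')(2)), -12)))) = Add(-484690, Mul(-1, Add(1, Mul(Rational(-1, 166), Add(Mul(1, Mul(2, Pow(2, 2))), -12))))) = Add(-484690, Mul(-1, Add(1, Mul(Rational(-1, 166), Add(Mul(1, Mul(2, 4)), -12))))) = Add(-484690, Mul(-1, Add(1, Mul(Rational(-1, 166), Add(Mul(1, 8), -12))))) = Add(-484690, Mul(-1, Add(1, Mul(Rational(-1, 166), Add(8, -12))))) = Add(-484690, Mul(-1, Add(1, Mul(Rational(-1, 166), -4)))) = Add(-484690, Mul(-1, Add(1, Rational(2, 83)))) = Add(-484690, Mul(-1, Rational(85, 83))) = Add(-484690, Rational(-85, 83)) = Rational(-40229355, 83)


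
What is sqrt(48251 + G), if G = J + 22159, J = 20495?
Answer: sqrt(90905) ≈ 301.50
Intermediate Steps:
G = 42654 (G = 20495 + 22159 = 42654)
sqrt(48251 + G) = sqrt(48251 + 42654) = sqrt(90905)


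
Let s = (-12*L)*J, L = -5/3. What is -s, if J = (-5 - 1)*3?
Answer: 360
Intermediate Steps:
L = -5/3 (L = -5*1/3 = -5/3 ≈ -1.6667)
J = -18 (J = -6*3 = -18)
s = -360 (s = -12*(-5/3)*(-18) = 20*(-18) = -360)
-s = -1*(-360) = 360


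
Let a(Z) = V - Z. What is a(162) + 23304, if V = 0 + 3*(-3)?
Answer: 23133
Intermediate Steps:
V = -9 (V = 0 - 9 = -9)
a(Z) = -9 - Z
a(162) + 23304 = (-9 - 1*162) + 23304 = (-9 - 162) + 23304 = -171 + 23304 = 23133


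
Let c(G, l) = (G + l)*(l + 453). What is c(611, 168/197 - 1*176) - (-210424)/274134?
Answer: 644202950582585/5319433203 ≈ 1.2110e+5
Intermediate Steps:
c(G, l) = (453 + l)*(G + l) (c(G, l) = (G + l)*(453 + l) = (453 + l)*(G + l))
c(611, 168/197 - 1*176) - (-210424)/274134 = ((168/197 - 1*176)**2 + 453*611 + 453*(168/197 - 1*176) + 611*(168/197 - 1*176)) - (-210424)/274134 = ((168*(1/197) - 176)**2 + 276783 + 453*(168*(1/197) - 176) + 611*(168*(1/197) - 176)) - (-210424)/274134 = ((168/197 - 176)**2 + 276783 + 453*(168/197 - 176) + 611*(168/197 - 176)) - 1*(-105212/137067) = ((-34504/197)**2 + 276783 + 453*(-34504/197) + 611*(-34504/197)) + 105212/137067 = (1190526016/38809 + 276783 - 15630312/197 - 21081944/197) + 105212/137067 = 4699883031/38809 + 105212/137067 = 644202950582585/5319433203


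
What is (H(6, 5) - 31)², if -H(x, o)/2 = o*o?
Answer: 6561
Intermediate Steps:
H(x, o) = -2*o² (H(x, o) = -2*o*o = -2*o²)
(H(6, 5) - 31)² = (-2*5² - 31)² = (-2*25 - 31)² = (-50 - 31)² = (-81)² = 6561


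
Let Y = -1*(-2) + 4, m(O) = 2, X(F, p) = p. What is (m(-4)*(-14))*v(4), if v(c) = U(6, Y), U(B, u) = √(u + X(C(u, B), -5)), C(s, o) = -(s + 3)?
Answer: -28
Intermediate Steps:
C(s, o) = -3 - s (C(s, o) = -(3 + s) = -3 - s)
Y = 6 (Y = 2 + 4 = 6)
U(B, u) = √(-5 + u) (U(B, u) = √(u - 5) = √(-5 + u))
v(c) = 1 (v(c) = √(-5 + 6) = √1 = 1)
(m(-4)*(-14))*v(4) = (2*(-14))*1 = -28*1 = -28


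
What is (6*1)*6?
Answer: 36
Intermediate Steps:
(6*1)*6 = 6*6 = 36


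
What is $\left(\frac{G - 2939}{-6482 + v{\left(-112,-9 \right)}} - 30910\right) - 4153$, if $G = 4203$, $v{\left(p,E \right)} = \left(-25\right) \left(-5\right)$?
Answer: $- \frac{222896755}{6357} \approx -35063.0$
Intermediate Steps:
$v{\left(p,E \right)} = 125$
$\left(\frac{G - 2939}{-6482 + v{\left(-112,-9 \right)}} - 30910\right) - 4153 = \left(\frac{4203 - 2939}{-6482 + 125} - 30910\right) - 4153 = \left(\frac{1264}{-6357} - 30910\right) - 4153 = \left(1264 \left(- \frac{1}{6357}\right) - 30910\right) - 4153 = \left(- \frac{1264}{6357} - 30910\right) - 4153 = - \frac{196496134}{6357} - 4153 = - \frac{222896755}{6357}$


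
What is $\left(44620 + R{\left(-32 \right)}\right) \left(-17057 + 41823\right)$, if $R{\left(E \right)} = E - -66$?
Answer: $1105900964$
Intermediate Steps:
$R{\left(E \right)} = 66 + E$ ($R{\left(E \right)} = E + 66 = 66 + E$)
$\left(44620 + R{\left(-32 \right)}\right) \left(-17057 + 41823\right) = \left(44620 + \left(66 - 32\right)\right) \left(-17057 + 41823\right) = \left(44620 + 34\right) 24766 = 44654 \cdot 24766 = 1105900964$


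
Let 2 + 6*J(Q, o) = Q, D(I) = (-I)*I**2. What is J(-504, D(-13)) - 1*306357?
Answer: -919324/3 ≈ -3.0644e+5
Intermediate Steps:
D(I) = -I**3
J(Q, o) = -1/3 + Q/6
J(-504, D(-13)) - 1*306357 = (-1/3 + (1/6)*(-504)) - 1*306357 = (-1/3 - 84) - 306357 = -253/3 - 306357 = -919324/3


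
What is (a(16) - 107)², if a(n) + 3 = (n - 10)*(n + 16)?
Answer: 6724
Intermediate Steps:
a(n) = -3 + (-10 + n)*(16 + n) (a(n) = -3 + (n - 10)*(n + 16) = -3 + (-10 + n)*(16 + n))
(a(16) - 107)² = ((-163 + 16² + 6*16) - 107)² = ((-163 + 256 + 96) - 107)² = (189 - 107)² = 82² = 6724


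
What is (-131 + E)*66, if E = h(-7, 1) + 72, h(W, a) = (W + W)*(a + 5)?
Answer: -9438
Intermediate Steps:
h(W, a) = 2*W*(5 + a) (h(W, a) = (2*W)*(5 + a) = 2*W*(5 + a))
E = -12 (E = 2*(-7)*(5 + 1) + 72 = 2*(-7)*6 + 72 = -84 + 72 = -12)
(-131 + E)*66 = (-131 - 12)*66 = -143*66 = -9438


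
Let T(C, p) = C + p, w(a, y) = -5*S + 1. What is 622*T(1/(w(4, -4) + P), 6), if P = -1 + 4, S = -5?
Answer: 108850/29 ≈ 3753.4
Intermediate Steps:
P = 3
w(a, y) = 26 (w(a, y) = -5*(-5) + 1 = 25 + 1 = 26)
622*T(1/(w(4, -4) + P), 6) = 622*(1/(26 + 3) + 6) = 622*(1/29 + 6) = 622*(175/29) = 108850/29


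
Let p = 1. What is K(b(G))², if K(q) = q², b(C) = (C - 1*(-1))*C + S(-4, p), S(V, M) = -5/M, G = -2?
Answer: 81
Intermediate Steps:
b(C) = -5 + C*(1 + C) (b(C) = (C - 1*(-1))*C - 5/1 = (C + 1)*C - 5*1 = (1 + C)*C - 5 = C*(1 + C) - 5 = -5 + C*(1 + C))
K(b(G))² = ((-5 - 2 + (-2)²)²)² = ((-5 - 2 + 4)²)² = ((-3)²)² = 9² = 81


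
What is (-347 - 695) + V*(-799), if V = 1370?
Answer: -1095672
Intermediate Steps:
(-347 - 695) + V*(-799) = (-347 - 695) + 1370*(-799) = -1042 - 1094630 = -1095672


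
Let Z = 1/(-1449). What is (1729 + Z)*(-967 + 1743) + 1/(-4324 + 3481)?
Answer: 546300057437/407169 ≈ 1.3417e+6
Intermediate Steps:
Z = -1/1449 ≈ -0.00069013
(1729 + Z)*(-967 + 1743) + 1/(-4324 + 3481) = (1729 - 1/1449)*(-967 + 1743) + 1/(-4324 + 3481) = (2505320/1449)*776 + 1/(-843) = 1944128320/1449 - 1/843 = 546300057437/407169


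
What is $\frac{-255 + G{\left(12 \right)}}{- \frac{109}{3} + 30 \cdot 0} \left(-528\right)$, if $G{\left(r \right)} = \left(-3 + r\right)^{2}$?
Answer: $- \frac{275616}{109} \approx -2528.6$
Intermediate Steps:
$\frac{-255 + G{\left(12 \right)}}{- \frac{109}{3} + 30 \cdot 0} \left(-528\right) = \frac{-255 + \left(-3 + 12\right)^{2}}{- \frac{109}{3} + 30 \cdot 0} \left(-528\right) = \frac{-255 + 9^{2}}{\left(-109\right) \frac{1}{3} + 0} \left(-528\right) = \frac{-255 + 81}{- \frac{109}{3} + 0} \left(-528\right) = - \frac{174}{- \frac{109}{3}} \left(-528\right) = \left(-174\right) \left(- \frac{3}{109}\right) \left(-528\right) = \frac{522}{109} \left(-528\right) = - \frac{275616}{109}$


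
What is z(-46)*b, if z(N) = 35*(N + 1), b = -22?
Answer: 34650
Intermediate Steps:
z(N) = 35 + 35*N (z(N) = 35*(1 + N) = 35 + 35*N)
z(-46)*b = (35 + 35*(-46))*(-22) = (35 - 1610)*(-22) = -1575*(-22) = 34650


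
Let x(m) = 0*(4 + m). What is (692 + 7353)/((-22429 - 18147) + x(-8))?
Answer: -8045/40576 ≈ -0.19827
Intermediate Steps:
x(m) = 0
(692 + 7353)/((-22429 - 18147) + x(-8)) = (692 + 7353)/((-22429 - 18147) + 0) = 8045/(-40576 + 0) = 8045/(-40576) = 8045*(-1/40576) = -8045/40576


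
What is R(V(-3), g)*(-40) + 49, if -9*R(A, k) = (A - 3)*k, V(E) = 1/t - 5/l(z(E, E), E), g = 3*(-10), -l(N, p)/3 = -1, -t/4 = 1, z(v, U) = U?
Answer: 6341/9 ≈ 704.56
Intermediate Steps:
t = -4 (t = -4*1 = -4)
l(N, p) = 3 (l(N, p) = -3*(-1) = 3)
g = -30
V(E) = -23/12 (V(E) = 1/(-4) - 5/3 = 1*(-¼) - 5*⅓ = -¼ - 5/3 = -23/12)
R(A, k) = -k*(-3 + A)/9 (R(A, k) = -(A - 3)*k/9 = -(-3 + A)*k/9 = -k*(-3 + A)/9)
R(V(-3), g)*(-40) + 49 = ((⅑)*(-30)*(3 - 1*(-23/12)))*(-40) + 49 = ((⅑)*(-30)*(3 + 23/12))*(-40) + 49 = ((⅑)*(-30)*(59/12))*(-40) + 49 = -295/18*(-40) + 49 = 5900/9 + 49 = 6341/9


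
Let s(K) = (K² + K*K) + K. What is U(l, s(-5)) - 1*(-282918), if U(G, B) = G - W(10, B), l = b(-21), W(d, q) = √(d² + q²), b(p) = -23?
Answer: 282895 - 5*√85 ≈ 2.8285e+5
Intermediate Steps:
l = -23
s(K) = K + 2*K² (s(K) = (K² + K²) + K = 2*K² + K = K + 2*K²)
U(G, B) = G - √(100 + B²) (U(G, B) = G - √(10² + B²) = G - √(100 + B²))
U(l, s(-5)) - 1*(-282918) = (-23 - √(100 + (-5*(1 + 2*(-5)))²)) - 1*(-282918) = (-23 - √(100 + (-5*(1 - 10))²)) + 282918 = (-23 - √(100 + (-5*(-9))²)) + 282918 = (-23 - √(100 + 45²)) + 282918 = (-23 - √(100 + 2025)) + 282918 = (-23 - √2125) + 282918 = (-23 - 5*√85) + 282918 = 282895 - 5*√85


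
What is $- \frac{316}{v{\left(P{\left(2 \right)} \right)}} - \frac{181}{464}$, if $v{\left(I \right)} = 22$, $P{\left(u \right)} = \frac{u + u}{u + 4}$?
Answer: $- \frac{75303}{5104} \approx -14.754$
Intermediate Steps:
$P{\left(u \right)} = \frac{2 u}{4 + u}$
$- \frac{316}{v{\left(P{\left(2 \right)} \right)}} - \frac{181}{464} = - \frac{316}{22} - \frac{181}{464} = \left(-316\right) \frac{1}{22} - \frac{181}{464} = - \frac{158}{11} - \frac{181}{464} = - \frac{75303}{5104}$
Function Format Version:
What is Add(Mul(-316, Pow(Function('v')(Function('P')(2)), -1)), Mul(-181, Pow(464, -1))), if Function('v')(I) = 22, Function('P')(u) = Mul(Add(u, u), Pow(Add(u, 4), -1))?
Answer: Rational(-75303, 5104) ≈ -14.754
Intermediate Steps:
Function('P')(u) = Mul(2, u, Pow(Add(4, u), -1)) (Function('P')(u) = Mul(Mul(2, u), Pow(Add(4, u), -1)) = Mul(2, u, Pow(Add(4, u), -1)))
Add(Mul(-316, Pow(Function('v')(Function('P')(2)), -1)), Mul(-181, Pow(464, -1))) = Add(Mul(-316, Pow(22, -1)), Mul(-181, Pow(464, -1))) = Add(Mul(-316, Rational(1, 22)), Mul(-181, Rational(1, 464))) = Add(Rational(-158, 11), Rational(-181, 464)) = Rational(-75303, 5104)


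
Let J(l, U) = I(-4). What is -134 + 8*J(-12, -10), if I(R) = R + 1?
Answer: -158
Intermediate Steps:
I(R) = 1 + R
J(l, U) = -3 (J(l, U) = 1 - 4 = -3)
-134 + 8*J(-12, -10) = -134 + 8*(-3) = -134 - 24 = -158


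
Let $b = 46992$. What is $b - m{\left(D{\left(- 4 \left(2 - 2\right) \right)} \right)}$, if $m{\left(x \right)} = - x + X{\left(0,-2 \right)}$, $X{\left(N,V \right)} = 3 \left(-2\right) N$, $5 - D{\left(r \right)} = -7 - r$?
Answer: $47004$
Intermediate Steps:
$D{\left(r \right)} = 12 + r$ ($D{\left(r \right)} = 5 - \left(-7 - r\right) = 5 + \left(7 + r\right) = 12 + r$)
$X{\left(N,V \right)} = - 6 N$
$m{\left(x \right)} = - x$ ($m{\left(x \right)} = - x - 0 = - x + 0 = - x$)
$b - m{\left(D{\left(- 4 \left(2 - 2\right) \right)} \right)} = 46992 - - (12 - 4 \left(2 - 2\right)) = 46992 - - (12 - 0) = 46992 - - (12 + 0) = 46992 - \left(-1\right) 12 = 46992 - -12 = 46992 + 12 = 47004$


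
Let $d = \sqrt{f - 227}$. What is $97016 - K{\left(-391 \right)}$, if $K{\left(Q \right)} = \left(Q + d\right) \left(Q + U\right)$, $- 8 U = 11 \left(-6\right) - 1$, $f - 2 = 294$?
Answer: $- \frac{420723}{8} + \frac{3061 \sqrt{69}}{8} \approx -49412.0$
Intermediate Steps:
$f = 296$ ($f = 2 + 294 = 296$)
$U = \frac{67}{8}$ ($U = - \frac{11 \left(-6\right) - 1}{8} = - \frac{-66 - 1}{8} = \left(- \frac{1}{8}\right) \left(-67\right) = \frac{67}{8} \approx 8.375$)
$d = \sqrt{69}$ ($d = \sqrt{296 - 227} = \sqrt{69} \approx 8.3066$)
$K{\left(Q \right)} = \left(\frac{67}{8} + Q\right) \left(Q + \sqrt{69}\right)$ ($K{\left(Q \right)} = \left(Q + \sqrt{69}\right) \left(Q + \frac{67}{8}\right) = \left(Q + \sqrt{69}\right) \left(\frac{67}{8} + Q\right) = \left(\frac{67}{8} + Q\right) \left(Q + \sqrt{69}\right)$)
$97016 - K{\left(-391 \right)} = 97016 - \left(\left(-391\right)^{2} + \frac{67}{8} \left(-391\right) + \frac{67 \sqrt{69}}{8} - 391 \sqrt{69}\right) = 97016 - \left(152881 - \frac{26197}{8} + \frac{67 \sqrt{69}}{8} - 391 \sqrt{69}\right) = 97016 - \left(\frac{1196851}{8} - \frac{3061 \sqrt{69}}{8}\right) = - \frac{420723}{8} + \frac{3061 \sqrt{69}}{8}$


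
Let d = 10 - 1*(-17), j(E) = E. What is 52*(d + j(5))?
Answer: 1664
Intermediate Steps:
d = 27 (d = 10 + 17 = 27)
52*(d + j(5)) = 52*(27 + 5) = 52*32 = 1664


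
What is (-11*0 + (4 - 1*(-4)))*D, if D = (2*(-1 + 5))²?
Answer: 512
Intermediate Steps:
D = 64 (D = (2*4)² = 8² = 64)
(-11*0 + (4 - 1*(-4)))*D = (-11*0 + (4 - 1*(-4)))*64 = (0 + (4 + 4))*64 = (0 + 8)*64 = 8*64 = 512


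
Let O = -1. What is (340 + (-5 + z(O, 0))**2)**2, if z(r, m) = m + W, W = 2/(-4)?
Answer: 2193361/16 ≈ 1.3709e+5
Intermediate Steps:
W = -1/2 (W = 2*(-1/4) = -1/2 ≈ -0.50000)
z(r, m) = -1/2 + m (z(r, m) = m - 1/2 = -1/2 + m)
(340 + (-5 + z(O, 0))**2)**2 = (340 + (-5 + (-1/2 + 0))**2)**2 = (340 + (-5 - 1/2)**2)**2 = (340 + (-11/2)**2)**2 = (340 + 121/4)**2 = (1481/4)**2 = 2193361/16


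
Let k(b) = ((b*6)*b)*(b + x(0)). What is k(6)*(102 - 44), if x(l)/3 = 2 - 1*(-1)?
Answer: 187920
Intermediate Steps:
x(l) = 9 (x(l) = 3*(2 - 1*(-1)) = 3*(2 + 1) = 3*3 = 9)
k(b) = 6*b²*(9 + b) (k(b) = ((b*6)*b)*(b + 9) = ((6*b)*b)*(9 + b) = (6*b²)*(9 + b) = 6*b²*(9 + b))
k(6)*(102 - 44) = (6*6²*(9 + 6))*(102 - 44) = (6*36*15)*58 = 3240*58 = 187920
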